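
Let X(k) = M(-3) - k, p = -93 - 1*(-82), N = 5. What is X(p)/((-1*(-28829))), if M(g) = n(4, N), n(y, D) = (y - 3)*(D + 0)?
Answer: 16/28829 ≈ 0.00055500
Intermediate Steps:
p = -11 (p = -93 + 82 = -11)
n(y, D) = D*(-3 + y) (n(y, D) = (-3 + y)*D = D*(-3 + y))
M(g) = 5 (M(g) = 5*(-3 + 4) = 5*1 = 5)
X(k) = 5 - k
X(p)/((-1*(-28829))) = (5 - 1*(-11))/((-1*(-28829))) = (5 + 11)/28829 = 16*(1/28829) = 16/28829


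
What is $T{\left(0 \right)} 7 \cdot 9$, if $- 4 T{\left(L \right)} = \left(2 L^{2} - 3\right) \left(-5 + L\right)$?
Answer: $- \frac{945}{4} \approx -236.25$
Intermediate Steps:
$T{\left(L \right)} = - \frac{\left(-5 + L\right) \left(-3 + 2 L^{2}\right)}{4}$ ($T{\left(L \right)} = - \frac{\left(2 L^{2} - 3\right) \left(-5 + L\right)}{4} = - \frac{\left(-3 + 2 L^{2}\right) \left(-5 + L\right)}{4} = - \frac{\left(-5 + L\right) \left(-3 + 2 L^{2}\right)}{4}$)
$T{\left(0 \right)} 7 \cdot 9 = \left(- \frac{15}{4} - \frac{0^{3}}{2} + \frac{3}{4} \cdot 0 + \frac{5 \cdot 0^{2}}{2}\right) 7 \cdot 9 = \left(- \frac{15}{4} - 0 + 0 + \frac{5}{2} \cdot 0\right) 7 \cdot 9 = \left(- \frac{15}{4} + 0 + 0 + 0\right) 7 \cdot 9 = \left(- \frac{15}{4}\right) 7 \cdot 9 = \left(- \frac{105}{4}\right) 9 = - \frac{945}{4}$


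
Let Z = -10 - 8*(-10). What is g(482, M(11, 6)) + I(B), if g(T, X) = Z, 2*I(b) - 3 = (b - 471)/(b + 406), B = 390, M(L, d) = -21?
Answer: 113747/1592 ≈ 71.449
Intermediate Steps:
Z = 70 (Z = -10 + 80 = 70)
I(b) = 3/2 + (-471 + b)/(2*(406 + b)) (I(b) = 3/2 + ((b - 471)/(b + 406))/2 = 3/2 + ((-471 + b)/(406 + b))/2 = 3/2 + (-471 + b)/(2*(406 + b)))
g(T, X) = 70
g(482, M(11, 6)) + I(B) = 70 + (747 + 4*390)/(2*(406 + 390)) = 70 + (½)*(747 + 1560)/796 = 70 + (½)*(1/796)*2307 = 70 + 2307/1592 = 113747/1592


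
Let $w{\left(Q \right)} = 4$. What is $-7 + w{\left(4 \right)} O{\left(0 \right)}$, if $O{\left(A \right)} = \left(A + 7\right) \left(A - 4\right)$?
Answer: $-119$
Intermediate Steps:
$O{\left(A \right)} = \left(-4 + A\right) \left(7 + A\right)$ ($O{\left(A \right)} = \left(7 + A\right) \left(-4 + A\right) = \left(-4 + A\right) \left(7 + A\right)$)
$-7 + w{\left(4 \right)} O{\left(0 \right)} = -7 + 4 \left(-28 + 0^{2} + 3 \cdot 0\right) = -7 + 4 \left(-28 + 0 + 0\right) = -7 + 4 \left(-28\right) = -7 - 112 = -119$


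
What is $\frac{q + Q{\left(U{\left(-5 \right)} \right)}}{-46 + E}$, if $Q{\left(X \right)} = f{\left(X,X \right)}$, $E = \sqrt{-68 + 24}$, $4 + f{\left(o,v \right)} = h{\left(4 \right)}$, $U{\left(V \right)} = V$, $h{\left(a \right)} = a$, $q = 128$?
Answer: $- \frac{368}{135} - \frac{16 i \sqrt{11}}{135} \approx -2.7259 - 0.39308 i$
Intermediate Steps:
$f{\left(o,v \right)} = 0$ ($f{\left(o,v \right)} = -4 + 4 = 0$)
$E = 2 i \sqrt{11}$ ($E = \sqrt{-44} = 2 i \sqrt{11} \approx 6.6332 i$)
$Q{\left(X \right)} = 0$
$\frac{q + Q{\left(U{\left(-5 \right)} \right)}}{-46 + E} = \frac{128 + 0}{-46 + 2 i \sqrt{11}} = \frac{128}{-46 + 2 i \sqrt{11}}$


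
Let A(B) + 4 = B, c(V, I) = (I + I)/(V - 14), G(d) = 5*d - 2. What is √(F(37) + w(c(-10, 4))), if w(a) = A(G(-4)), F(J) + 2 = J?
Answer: 3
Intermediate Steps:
F(J) = -2 + J
G(d) = -2 + 5*d
c(V, I) = 2*I/(-14 + V) (c(V, I) = (2*I)/(-14 + V) = 2*I/(-14 + V))
A(B) = -4 + B
w(a) = -26 (w(a) = -4 + (-2 + 5*(-4)) = -4 + (-2 - 20) = -4 - 22 = -26)
√(F(37) + w(c(-10, 4))) = √((-2 + 37) - 26) = √(35 - 26) = √9 = 3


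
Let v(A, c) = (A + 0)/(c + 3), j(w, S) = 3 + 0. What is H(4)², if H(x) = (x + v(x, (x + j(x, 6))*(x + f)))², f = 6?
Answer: 7676563456/28398241 ≈ 270.32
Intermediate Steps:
j(w, S) = 3
v(A, c) = A/(3 + c)
H(x) = (x + x/(3 + (3 + x)*(6 + x)))² (H(x) = (x + x/(3 + (x + 3)*(x + 6)))² = (x + x/(3 + (3 + x)*(6 + x)))²)
H(4)² = (4²*(22 + 4² + 9*4)²/(21 + 4² + 9*4)²)² = (16*(22 + 16 + 36)²/(21 + 16 + 36)²)² = (16*74²/73²)² = (16*(1/5329)*5476)² = (87616/5329)² = 7676563456/28398241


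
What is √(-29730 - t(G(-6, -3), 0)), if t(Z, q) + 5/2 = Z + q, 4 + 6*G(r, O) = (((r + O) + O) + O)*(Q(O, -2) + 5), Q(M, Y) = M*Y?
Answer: I*√267294/3 ≈ 172.33*I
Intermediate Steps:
G(r, O) = -⅔ + (5 - 2*O)*(r + 3*O)/6 (G(r, O) = -⅔ + ((((r + O) + O) + O)*(O*(-2) + 5))/6 = -⅔ + ((((O + r) + O) + O)*(-2*O + 5))/6 = -⅔ + (((r + 2*O) + O)*(5 - 2*O))/6 = -⅔ + ((r + 3*O)*(5 - 2*O))/6 = -⅔ + ((5 - 2*O)*(r + 3*O))/6 = -⅔ + (5 - 2*O)*(r + 3*O)/6)
t(Z, q) = -5/2 + Z + q (t(Z, q) = -5/2 + (Z + q) = -5/2 + Z + q)
√(-29730 - t(G(-6, -3), 0)) = √(-29730 - (-5/2 + (-⅔ - 1*(-3)² + (5/2)*(-3) + (⅚)*(-6) - ⅓*(-3)*(-6)) + 0)) = √(-29730 - (-5/2 + (-⅔ - 1*9 - 15/2 - 5 - 6) + 0)) = √(-29730 - (-5/2 + (-⅔ - 9 - 15/2 - 5 - 6) + 0)) = √(-29730 - (-5/2 - 169/6 + 0)) = √(-29730 - 1*(-92/3)) = √(-29730 + 92/3) = √(-89098/3) = I*√267294/3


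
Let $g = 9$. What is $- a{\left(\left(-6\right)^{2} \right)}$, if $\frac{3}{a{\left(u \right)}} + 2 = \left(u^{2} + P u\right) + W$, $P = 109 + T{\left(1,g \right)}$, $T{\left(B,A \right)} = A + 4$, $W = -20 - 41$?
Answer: $- \frac{1}{1875} \approx -0.00053333$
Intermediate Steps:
$W = -61$
$T{\left(B,A \right)} = 4 + A$
$P = 122$ ($P = 109 + \left(4 + 9\right) = 109 + 13 = 122$)
$a{\left(u \right)} = \frac{3}{-63 + u^{2} + 122 u}$ ($a{\left(u \right)} = \frac{3}{-2 - \left(61 - u^{2} - 122 u\right)} = \frac{3}{-2 + \left(-61 + u^{2} + 122 u\right)} = \frac{3}{-63 + u^{2} + 122 u}$)
$- a{\left(\left(-6\right)^{2} \right)} = - \frac{3}{-63 + \left(\left(-6\right)^{2}\right)^{2} + 122 \left(-6\right)^{2}} = - \frac{3}{-63 + 36^{2} + 122 \cdot 36} = - \frac{3}{-63 + 1296 + 4392} = - \frac{3}{5625} = \left(-1\right) \frac{1}{1875} = - \frac{1}{1875}$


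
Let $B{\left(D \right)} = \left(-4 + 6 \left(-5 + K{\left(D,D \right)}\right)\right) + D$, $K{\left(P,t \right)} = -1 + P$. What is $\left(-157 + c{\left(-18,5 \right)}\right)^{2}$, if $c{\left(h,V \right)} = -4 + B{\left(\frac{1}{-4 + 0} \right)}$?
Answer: $\frac{657721}{16} \approx 41108.0$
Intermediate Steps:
$B{\left(D \right)} = -40 + 7 D$ ($B{\left(D \right)} = \left(-4 + 6 \left(-5 + \left(-1 + D\right)\right)\right) + D = \left(-4 + 6 \left(-6 + D\right)\right) + D = \left(-4 + \left(-36 + 6 D\right)\right) + D = \left(-40 + 6 D\right) + D = -40 + 7 D$)
$c{\left(h,V \right)} = - \frac{183}{4}$ ($c{\left(h,V \right)} = -4 - \left(40 - \frac{7}{-4 + 0}\right) = -4 - \left(40 - \frac{7}{-4}\right) = -4 + \left(-40 + 7 \left(- \frac{1}{4}\right)\right) = -4 - \frac{167}{4} = - \frac{183}{4}$)
$\left(-157 + c{\left(-18,5 \right)}\right)^{2} = \left(-157 - \frac{183}{4}\right)^{2} = \left(- \frac{811}{4}\right)^{2} = \frac{657721}{16}$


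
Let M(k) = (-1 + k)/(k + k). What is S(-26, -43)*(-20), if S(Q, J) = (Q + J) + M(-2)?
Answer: 1365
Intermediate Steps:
M(k) = (-1 + k)/(2*k) (M(k) = (-1 + k)/((2*k)) = (-1 + k)*(1/(2*k)) = (-1 + k)/(2*k))
S(Q, J) = ¾ + J + Q (S(Q, J) = (Q + J) + (½)*(-1 - 2)/(-2) = (J + Q) + (½)*(-½)*(-3) = (J + Q) + ¾ = ¾ + J + Q)
S(-26, -43)*(-20) = (¾ - 43 - 26)*(-20) = -273/4*(-20) = 1365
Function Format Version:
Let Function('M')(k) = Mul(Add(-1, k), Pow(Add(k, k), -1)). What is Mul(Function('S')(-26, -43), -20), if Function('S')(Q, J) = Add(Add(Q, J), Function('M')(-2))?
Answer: 1365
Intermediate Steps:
Function('M')(k) = Mul(Rational(1, 2), Pow(k, -1), Add(-1, k)) (Function('M')(k) = Mul(Add(-1, k), Pow(Mul(2, k), -1)) = Mul(Add(-1, k), Mul(Rational(1, 2), Pow(k, -1))) = Mul(Rational(1, 2), Pow(k, -1), Add(-1, k)))
Function('S')(Q, J) = Add(Rational(3, 4), J, Q) (Function('S')(Q, J) = Add(Add(Q, J), Mul(Rational(1, 2), Pow(-2, -1), Add(-1, -2))) = Add(Add(J, Q), Mul(Rational(1, 2), Rational(-1, 2), -3)) = Add(Add(J, Q), Rational(3, 4)) = Add(Rational(3, 4), J, Q))
Mul(Function('S')(-26, -43), -20) = Mul(Add(Rational(3, 4), -43, -26), -20) = Mul(Rational(-273, 4), -20) = 1365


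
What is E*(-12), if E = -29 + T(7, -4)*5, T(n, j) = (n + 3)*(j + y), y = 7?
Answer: -1452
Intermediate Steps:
T(n, j) = (3 + n)*(7 + j) (T(n, j) = (n + 3)*(j + 7) = (3 + n)*(7 + j))
E = 121 (E = -29 + (21 + 3*(-4) + 7*7 - 4*7)*5 = -29 + (21 - 12 + 49 - 28)*5 = -29 + 30*5 = -29 + 150 = 121)
E*(-12) = 121*(-12) = -1452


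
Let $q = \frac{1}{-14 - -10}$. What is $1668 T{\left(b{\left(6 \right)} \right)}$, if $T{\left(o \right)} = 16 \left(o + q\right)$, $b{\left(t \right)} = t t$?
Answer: $954096$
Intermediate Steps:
$b{\left(t \right)} = t^{2}$
$q = - \frac{1}{4}$ ($q = \frac{1}{-14 + 10} = \frac{1}{-4} = - \frac{1}{4} \approx -0.25$)
$T{\left(o \right)} = -4 + 16 o$ ($T{\left(o \right)} = 16 \left(o - \frac{1}{4}\right) = 16 \left(- \frac{1}{4} + o\right) = -4 + 16 o$)
$1668 T{\left(b{\left(6 \right)} \right)} = 1668 \left(-4 + 16 \cdot 6^{2}\right) = 1668 \left(-4 + 16 \cdot 36\right) = 1668 \left(-4 + 576\right) = 1668 \cdot 572 = 954096$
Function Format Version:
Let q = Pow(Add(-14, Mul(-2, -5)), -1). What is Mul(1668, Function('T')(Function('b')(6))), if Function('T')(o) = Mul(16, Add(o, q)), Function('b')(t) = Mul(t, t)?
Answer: 954096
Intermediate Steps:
Function('b')(t) = Pow(t, 2)
q = Rational(-1, 4) (q = Pow(Add(-14, 10), -1) = Pow(-4, -1) = Rational(-1, 4) ≈ -0.25000)
Function('T')(o) = Add(-4, Mul(16, o)) (Function('T')(o) = Mul(16, Add(o, Rational(-1, 4))) = Mul(16, Add(Rational(-1, 4), o)) = Add(-4, Mul(16, o)))
Mul(1668, Function('T')(Function('b')(6))) = Mul(1668, Add(-4, Mul(16, Pow(6, 2)))) = Mul(1668, Add(-4, Mul(16, 36))) = Mul(1668, Add(-4, 576)) = Mul(1668, 572) = 954096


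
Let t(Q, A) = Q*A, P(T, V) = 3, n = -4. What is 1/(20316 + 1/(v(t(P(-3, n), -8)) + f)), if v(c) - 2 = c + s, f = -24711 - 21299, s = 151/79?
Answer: 3636377/73876635053 ≈ 4.9222e-5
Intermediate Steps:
t(Q, A) = A*Q
s = 151/79 (s = 151*(1/79) = 151/79 ≈ 1.9114)
f = -46010
v(c) = 309/79 + c (v(c) = 2 + (c + 151/79) = 2 + (151/79 + c) = 309/79 + c)
1/(20316 + 1/(v(t(P(-3, n), -8)) + f)) = 1/(20316 + 1/((309/79 - 8*3) - 46010)) = 1/(20316 + 1/((309/79 - 24) - 46010)) = 1/(20316 + 1/(-1587/79 - 46010)) = 1/(20316 + 1/(-3636377/79)) = 1/(20316 - 79/3636377) = 1/(73876635053/3636377) = 3636377/73876635053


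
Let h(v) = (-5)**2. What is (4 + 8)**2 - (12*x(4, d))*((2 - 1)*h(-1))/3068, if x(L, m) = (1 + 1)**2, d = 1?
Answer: 110148/767 ≈ 143.61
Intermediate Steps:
h(v) = 25
x(L, m) = 4 (x(L, m) = 2**2 = 4)
(4 + 8)**2 - (12*x(4, d))*((2 - 1)*h(-1))/3068 = (4 + 8)**2 - (12*4)*((2 - 1)*25)/3068 = 12**2 - 48*(1*25)/3068 = 144 - 48*25/3068 = 144 - 1200/3068 = 144 - 1*300/767 = 144 - 300/767 = 110148/767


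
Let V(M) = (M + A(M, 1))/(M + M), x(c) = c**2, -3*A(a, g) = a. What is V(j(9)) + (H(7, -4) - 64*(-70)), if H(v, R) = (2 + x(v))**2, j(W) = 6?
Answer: 21244/3 ≈ 7081.3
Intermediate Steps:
A(a, g) = -a/3
H(v, R) = (2 + v**2)**2
V(M) = 1/3 (V(M) = (M - M/3)/(M + M) = (2*M/3)/((2*M)) = (2*M/3)*(1/(2*M)) = 1/3)
V(j(9)) + (H(7, -4) - 64*(-70)) = 1/3 + ((2 + 7**2)**2 - 64*(-70)) = 1/3 + ((2 + 49)**2 + 4480) = 1/3 + (51**2 + 4480) = 1/3 + (2601 + 4480) = 1/3 + 7081 = 21244/3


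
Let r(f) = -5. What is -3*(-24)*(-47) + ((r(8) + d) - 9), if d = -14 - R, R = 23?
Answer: -3435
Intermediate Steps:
d = -37 (d = -14 - 1*23 = -14 - 23 = -37)
-3*(-24)*(-47) + ((r(8) + d) - 9) = -3*(-24)*(-47) + ((-5 - 37) - 9) = 72*(-47) + (-42 - 9) = -3384 - 51 = -3435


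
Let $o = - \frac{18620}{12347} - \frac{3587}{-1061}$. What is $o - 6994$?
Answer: $- \frac{91598035129}{13100167} \approx -6992.1$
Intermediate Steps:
$o = \frac{24532869}{13100167}$ ($o = \left(-18620\right) \frac{1}{12347} - - \frac{3587}{1061} = - \frac{18620}{12347} + \frac{3587}{1061} = \frac{24532869}{13100167} \approx 1.8727$)
$o - 6994 = \frac{24532869}{13100167} - 6994 = - \frac{91598035129}{13100167}$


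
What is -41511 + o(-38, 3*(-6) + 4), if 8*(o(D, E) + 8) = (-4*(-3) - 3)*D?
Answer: -166247/4 ≈ -41562.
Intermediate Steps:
o(D, E) = -8 + 9*D/8 (o(D, E) = -8 + ((-4*(-3) - 3)*D)/8 = -8 + ((12 - 3)*D)/8 = -8 + (9*D)/8 = -8 + 9*D/8)
-41511 + o(-38, 3*(-6) + 4) = -41511 + (-8 + (9/8)*(-38)) = -41511 + (-8 - 171/4) = -41511 - 203/4 = -166247/4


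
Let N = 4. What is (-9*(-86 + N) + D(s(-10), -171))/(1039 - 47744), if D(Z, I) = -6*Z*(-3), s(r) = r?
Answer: -558/46705 ≈ -0.011947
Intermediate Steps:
D(Z, I) = 18*Z
(-9*(-86 + N) + D(s(-10), -171))/(1039 - 47744) = (-9*(-86 + 4) + 18*(-10))/(1039 - 47744) = (-9*(-82) - 180)/(-46705) = (738 - 180)*(-1/46705) = 558*(-1/46705) = -558/46705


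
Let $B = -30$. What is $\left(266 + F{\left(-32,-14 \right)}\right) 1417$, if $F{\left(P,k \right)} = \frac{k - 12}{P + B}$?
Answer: $\frac{11703003}{31} \approx 3.7752 \cdot 10^{5}$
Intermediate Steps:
$F{\left(P,k \right)} = \frac{-12 + k}{-30 + P}$ ($F{\left(P,k \right)} = \frac{k - 12}{P - 30} = \frac{-12 + k}{-30 + P}$)
$\left(266 + F{\left(-32,-14 \right)}\right) 1417 = \left(266 + \frac{-12 - 14}{-30 - 32}\right) 1417 = \left(266 + \frac{1}{-62} \left(-26\right)\right) 1417 = \left(266 - - \frac{13}{31}\right) 1417 = \left(266 + \frac{13}{31}\right) 1417 = \frac{8259}{31} \cdot 1417 = \frac{11703003}{31}$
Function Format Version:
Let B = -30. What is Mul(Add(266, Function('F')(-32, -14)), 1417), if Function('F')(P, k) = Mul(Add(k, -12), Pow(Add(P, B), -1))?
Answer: Rational(11703003, 31) ≈ 3.7752e+5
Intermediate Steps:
Function('F')(P, k) = Mul(Pow(Add(-30, P), -1), Add(-12, k)) (Function('F')(P, k) = Mul(Add(k, -12), Pow(Add(P, -30), -1)) = Mul(Add(-12, k), Pow(Add(-30, P), -1)) = Mul(Pow(Add(-30, P), -1), Add(-12, k)))
Mul(Add(266, Function('F')(-32, -14)), 1417) = Mul(Add(266, Mul(Pow(Add(-30, -32), -1), Add(-12, -14))), 1417) = Mul(Add(266, Mul(Pow(-62, -1), -26)), 1417) = Mul(Add(266, Mul(Rational(-1, 62), -26)), 1417) = Mul(Add(266, Rational(13, 31)), 1417) = Mul(Rational(8259, 31), 1417) = Rational(11703003, 31)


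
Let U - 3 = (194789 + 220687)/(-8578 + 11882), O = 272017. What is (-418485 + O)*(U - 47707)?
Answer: 411152781370/59 ≈ 6.9687e+9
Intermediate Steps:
U = 106347/826 (U = 3 + (194789 + 220687)/(-8578 + 11882) = 3 + 415476/3304 = 3 + 415476*(1/3304) = 3 + 103869/826 = 106347/826 ≈ 128.75)
(-418485 + O)*(U - 47707) = (-418485 + 272017)*(106347/826 - 47707) = -146468*(-39299635/826) = 411152781370/59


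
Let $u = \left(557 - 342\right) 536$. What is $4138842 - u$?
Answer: $4023602$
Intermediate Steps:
$u = 115240$ ($u = 215 \cdot 536 = 115240$)
$4138842 - u = 4138842 - 115240 = 4023602$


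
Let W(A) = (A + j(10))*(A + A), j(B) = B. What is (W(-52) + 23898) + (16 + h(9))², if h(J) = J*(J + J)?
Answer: 59950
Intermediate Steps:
h(J) = 2*J² (h(J) = J*(2*J) = 2*J²)
W(A) = 2*A*(10 + A) (W(A) = (A + 10)*(A + A) = (10 + A)*(2*A) = 2*A*(10 + A))
(W(-52) + 23898) + (16 + h(9))² = (2*(-52)*(10 - 52) + 23898) + (16 + 2*9²)² = (2*(-52)*(-42) + 23898) + (16 + 2*81)² = (4368 + 23898) + (16 + 162)² = 28266 + 178² = 28266 + 31684 = 59950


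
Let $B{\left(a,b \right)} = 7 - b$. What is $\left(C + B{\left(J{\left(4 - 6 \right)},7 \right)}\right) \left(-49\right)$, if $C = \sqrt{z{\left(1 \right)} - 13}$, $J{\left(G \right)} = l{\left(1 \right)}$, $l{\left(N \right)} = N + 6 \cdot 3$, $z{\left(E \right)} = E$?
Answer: $- 98 i \sqrt{3} \approx - 169.74 i$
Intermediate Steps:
$l{\left(N \right)} = 18 + N$ ($l{\left(N \right)} = N + 18 = 18 + N$)
$J{\left(G \right)} = 19$ ($J{\left(G \right)} = 18 + 1 = 19$)
$C = 2 i \sqrt{3}$ ($C = \sqrt{1 - 13} = \sqrt{-12} = 2 i \sqrt{3} \approx 3.4641 i$)
$\left(C + B{\left(J{\left(4 - 6 \right)},7 \right)}\right) \left(-49\right) = \left(2 i \sqrt{3} + \left(7 - 7\right)\right) \left(-49\right) = \left(2 i \sqrt{3} + 0\right) \left(-49\right) = 2 i \sqrt{3} \left(-49\right) = - 98 i \sqrt{3}$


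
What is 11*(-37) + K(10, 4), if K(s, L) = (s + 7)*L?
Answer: -339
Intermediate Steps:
K(s, L) = L*(7 + s) (K(s, L) = (7 + s)*L = L*(7 + s))
11*(-37) + K(10, 4) = 11*(-37) + 4*(7 + 10) = -407 + 4*17 = -407 + 68 = -339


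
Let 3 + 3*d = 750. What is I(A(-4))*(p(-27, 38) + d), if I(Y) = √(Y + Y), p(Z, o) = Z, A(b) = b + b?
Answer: 888*I ≈ 888.0*I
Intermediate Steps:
A(b) = 2*b
I(Y) = √2*√Y (I(Y) = √(2*Y) = √2*√Y)
d = 249 (d = -1 + (⅓)*750 = -1 + 250 = 249)
I(A(-4))*(p(-27, 38) + d) = (√2*√(2*(-4)))*(-27 + 249) = (√2*√(-8))*222 = (√2*(2*I*√2))*222 = (4*I)*222 = 888*I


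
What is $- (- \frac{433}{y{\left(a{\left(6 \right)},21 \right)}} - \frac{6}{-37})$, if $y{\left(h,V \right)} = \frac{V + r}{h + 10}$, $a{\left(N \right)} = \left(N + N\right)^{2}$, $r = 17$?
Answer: $\frac{1233503}{703} \approx 1754.6$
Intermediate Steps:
$a{\left(N \right)} = 4 N^{2}$ ($a{\left(N \right)} = \left(2 N\right)^{2} = 4 N^{2}$)
$y{\left(h,V \right)} = \frac{17 + V}{10 + h}$ ($y{\left(h,V \right)} = \frac{V + 17}{h + 10} = \frac{17 + V}{10 + h}$)
$- (- \frac{433}{y{\left(a{\left(6 \right)},21 \right)}} - \frac{6}{-37}) = - (- \frac{433}{\frac{1}{10 + 4 \cdot 6^{2}} \left(17 + 21\right)} - \frac{6}{-37}) = - (- \frac{433}{\frac{1}{10 + 4 \cdot 36} \cdot 38} - - \frac{6}{37}) = - (- \frac{433}{\frac{1}{10 + 144} \cdot 38} + \frac{6}{37}) = - (- \frac{433}{\frac{1}{154} \cdot 38} + \frac{6}{37}) = - (- \frac{433}{\frac{19}{77}} + \frac{6}{37}) = - (\left(-433\right) \frac{77}{19} + \frac{6}{37}) = - (- \frac{33341}{19} + \frac{6}{37}) = \left(-1\right) \left(- \frac{1233503}{703}\right) = \frac{1233503}{703}$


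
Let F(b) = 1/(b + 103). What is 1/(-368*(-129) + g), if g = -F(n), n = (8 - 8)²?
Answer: 103/4889615 ≈ 2.1065e-5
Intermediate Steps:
n = 0 (n = 0² = 0)
F(b) = 1/(103 + b)
g = -1/103 (g = -1/(103 + 0) = -1/103 ≈ -0.0097087)
1/(-368*(-129) + g) = 1/(-368*(-129) - 1/103) = 1/(47472 - 1/103) = 1/(4889615/103) = 103/4889615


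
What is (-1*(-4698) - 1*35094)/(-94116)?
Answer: 2533/7843 ≈ 0.32296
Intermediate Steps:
(-1*(-4698) - 1*35094)/(-94116) = (4698 - 35094)*(-1/94116) = -30396*(-1/94116) = 2533/7843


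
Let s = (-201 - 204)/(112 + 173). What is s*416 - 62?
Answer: -12410/19 ≈ -653.16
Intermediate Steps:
s = -27/19 (s = -405/285 = -405*1/285 = -27/19 ≈ -1.4211)
s*416 - 62 = -27/19*416 - 62 = -11232/19 - 62 = -12410/19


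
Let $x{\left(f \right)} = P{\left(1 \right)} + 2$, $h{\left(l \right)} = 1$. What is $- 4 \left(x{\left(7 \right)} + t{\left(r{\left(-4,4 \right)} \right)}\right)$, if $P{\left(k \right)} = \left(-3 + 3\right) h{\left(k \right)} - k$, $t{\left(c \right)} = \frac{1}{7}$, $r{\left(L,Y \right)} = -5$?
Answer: $- \frac{32}{7} \approx -4.5714$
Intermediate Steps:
$t{\left(c \right)} = \frac{1}{7}$
$P{\left(k \right)} = - k$ ($P{\left(k \right)} = \left(-3 + 3\right) 1 - k = 0 \cdot 1 - k = 0 - k = - k$)
$x{\left(f \right)} = 1$ ($x{\left(f \right)} = \left(-1\right) 1 + 2 = -1 + 2 = 1$)
$- 4 \left(x{\left(7 \right)} + t{\left(r{\left(-4,4 \right)} \right)}\right) = - 4 \left(1 + \frac{1}{7}\right) = \left(-4\right) \frac{8}{7} = - \frac{32}{7}$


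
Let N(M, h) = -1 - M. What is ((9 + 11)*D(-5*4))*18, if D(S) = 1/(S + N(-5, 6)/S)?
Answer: -1800/101 ≈ -17.822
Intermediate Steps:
D(S) = 1/(S + 4/S) (D(S) = 1/(S + (-1 - 1*(-5))/S) = 1/(S + (-1 + 5)/S) = 1/(S + 4/S))
((9 + 11)*D(-5*4))*18 = ((9 + 11)*((-5*4)/(4 + (-5*4)²)))*18 = (20*(-20/(4 + (-20)²)))*18 = (20*(-20/(4 + 400)))*18 = (20*(-20/404))*18 = (20*(-20*1/404))*18 = (20*(-5/101))*18 = -100/101*18 = -1800/101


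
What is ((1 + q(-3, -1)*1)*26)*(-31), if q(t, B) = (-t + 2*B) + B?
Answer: -806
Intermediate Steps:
q(t, B) = -t + 3*B
((1 + q(-3, -1)*1)*26)*(-31) = ((1 + (-1*(-3) + 3*(-1))*1)*26)*(-31) = ((1 + (3 - 3)*1)*26)*(-31) = ((1 + 0*1)*26)*(-31) = ((1 + 0)*26)*(-31) = (1*26)*(-31) = 26*(-31) = -806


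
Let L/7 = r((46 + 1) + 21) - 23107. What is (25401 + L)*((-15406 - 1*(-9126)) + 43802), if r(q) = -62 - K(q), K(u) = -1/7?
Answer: -5132296682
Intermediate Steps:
K(u) = -⅐ (K(u) = -1*⅐ = -⅐)
r(q) = -433/7 (r(q) = -62 - 1*(-⅐) = -62 + ⅐ = -433/7)
L = -162182 (L = 7*(-433/7 - 23107) = 7*(-162182/7) = -162182)
(25401 + L)*((-15406 - 1*(-9126)) + 43802) = (25401 - 162182)*((-15406 - 1*(-9126)) + 43802) = -136781*((-15406 + 9126) + 43802) = -136781*(-6280 + 43802) = -136781*37522 = -5132296682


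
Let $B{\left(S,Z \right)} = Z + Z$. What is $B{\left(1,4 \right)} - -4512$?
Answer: $4520$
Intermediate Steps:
$B{\left(S,Z \right)} = 2 Z$
$B{\left(1,4 \right)} - -4512 = 2 \cdot 4 - -4512 = 8 + 4512 = 4520$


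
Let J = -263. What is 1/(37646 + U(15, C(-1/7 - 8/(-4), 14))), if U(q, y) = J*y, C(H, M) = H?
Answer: 7/260103 ≈ 2.6912e-5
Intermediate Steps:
U(q, y) = -263*y
1/(37646 + U(15, C(-1/7 - 8/(-4), 14))) = 1/(37646 - 263*(-1/7 - 8/(-4))) = 1/(37646 - 263*(-1*⅐ - 8*(-¼))) = 1/(37646 - 263*(-⅐ + 2)) = 1/(37646 - 263*13/7) = 1/(37646 - 3419/7) = 1/(260103/7) = 7/260103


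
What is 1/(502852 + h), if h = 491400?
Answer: 1/994252 ≈ 1.0058e-6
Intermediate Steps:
1/(502852 + h) = 1/(502852 + 491400) = 1/994252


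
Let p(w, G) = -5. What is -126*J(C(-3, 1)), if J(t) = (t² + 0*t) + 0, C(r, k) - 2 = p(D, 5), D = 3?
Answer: -1134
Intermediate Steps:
C(r, k) = -3 (C(r, k) = 2 - 5 = -3)
J(t) = t² (J(t) = (t² + 0) + 0 = t² + 0 = t²)
-126*J(C(-3, 1)) = -126*(-3)² = -126*9 = -1134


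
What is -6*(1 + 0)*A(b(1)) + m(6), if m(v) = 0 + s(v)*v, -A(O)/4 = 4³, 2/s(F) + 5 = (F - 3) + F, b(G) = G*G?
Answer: 1539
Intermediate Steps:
b(G) = G²
s(F) = 2/(-8 + 2*F) (s(F) = 2/(-5 + ((F - 3) + F)) = 2/(-5 + ((-3 + F) + F)) = 2/(-5 + (-3 + 2*F)) = 2/(-8 + 2*F))
A(O) = -256 (A(O) = -4*4³ = -4*64 = -256)
m(v) = v/(-4 + v) (m(v) = 0 + v/(-4 + v) = v/(-4 + v))
-6*(1 + 0)*A(b(1)) + m(6) = -6*(1 + 0)*(-256) + 6/(-4 + 6) = -6*(-256) + 6/2 = -6*(-256) + 6*(½) = 1536 + 3 = 1539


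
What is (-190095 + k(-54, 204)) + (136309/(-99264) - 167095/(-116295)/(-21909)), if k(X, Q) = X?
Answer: -3206131222041797537/16861030388928 ≈ -1.9015e+5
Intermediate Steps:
(-190095 + k(-54, 204)) + (136309/(-99264) - 167095/(-116295)/(-21909)) = (-190095 - 54) + (136309/(-99264) - 167095/(-116295)/(-21909)) = -190149 + (136309*(-1/99264) - 167095*(-1/116295)*(-1/21909)) = -190149 + (-136309/99264 + (33419/23259)*(-1/21909)) = -190149 + (-136309/99264 - 33419/509581431) = -190149 - 23154617527265/16861030388928 = -3206131222041797537/16861030388928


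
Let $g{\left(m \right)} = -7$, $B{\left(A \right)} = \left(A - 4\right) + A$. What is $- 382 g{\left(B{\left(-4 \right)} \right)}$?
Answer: $2674$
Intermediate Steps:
$B{\left(A \right)} = -4 + 2 A$ ($B{\left(A \right)} = \left(-4 + A\right) + A = -4 + 2 A$)
$- 382 g{\left(B{\left(-4 \right)} \right)} = \left(-382\right) \left(-7\right) = 2674$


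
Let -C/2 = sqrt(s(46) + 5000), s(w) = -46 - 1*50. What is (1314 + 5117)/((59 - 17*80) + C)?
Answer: -8366731/1672985 + 25724*sqrt(1226)/1672985 ≈ -4.4627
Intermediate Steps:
s(w) = -96 (s(w) = -46 - 50 = -96)
C = -4*sqrt(1226) (C = -2*sqrt(-96 + 5000) = -4*sqrt(1226) ≈ -140.06)
(1314 + 5117)/((59 - 17*80) + C) = (1314 + 5117)/((59 - 17*80) - 4*sqrt(1226)) = 6431/((59 - 1360) - 4*sqrt(1226)) = 6431/(-1301 - 4*sqrt(1226))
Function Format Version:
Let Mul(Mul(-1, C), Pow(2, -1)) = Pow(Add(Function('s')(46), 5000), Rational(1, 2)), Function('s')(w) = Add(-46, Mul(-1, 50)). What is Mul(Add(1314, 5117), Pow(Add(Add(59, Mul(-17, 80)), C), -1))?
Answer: Add(Rational(-8366731, 1672985), Mul(Rational(25724, 1672985), Pow(1226, Rational(1, 2)))) ≈ -4.4627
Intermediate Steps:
Function('s')(w) = -96 (Function('s')(w) = Add(-46, -50) = -96)
C = Mul(-4, Pow(1226, Rational(1, 2))) (C = Mul(-2, Pow(Add(-96, 5000), Rational(1, 2))) = Mul(-2, Pow(4904, Rational(1, 2))) = Mul(-2, Mul(2, Pow(1226, Rational(1, 2)))) = Mul(-4, Pow(1226, Rational(1, 2))) ≈ -140.06)
Mul(Add(1314, 5117), Pow(Add(Add(59, Mul(-17, 80)), C), -1)) = Mul(Add(1314, 5117), Pow(Add(Add(59, Mul(-17, 80)), Mul(-4, Pow(1226, Rational(1, 2)))), -1)) = Mul(6431, Pow(Add(Add(59, -1360), Mul(-4, Pow(1226, Rational(1, 2)))), -1)) = Mul(6431, Pow(Add(-1301, Mul(-4, Pow(1226, Rational(1, 2)))), -1))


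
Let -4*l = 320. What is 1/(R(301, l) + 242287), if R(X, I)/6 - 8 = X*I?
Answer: 1/97855 ≈ 1.0219e-5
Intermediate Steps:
l = -80 (l = -¼*320 = -80)
R(X, I) = 48 + 6*I*X (R(X, I) = 48 + 6*(X*I) = 48 + 6*(I*X) = 48 + 6*I*X)
1/(R(301, l) + 242287) = 1/((48 + 6*(-80)*301) + 242287) = 1/((48 - 144480) + 242287) = 1/(-144432 + 242287) = 1/97855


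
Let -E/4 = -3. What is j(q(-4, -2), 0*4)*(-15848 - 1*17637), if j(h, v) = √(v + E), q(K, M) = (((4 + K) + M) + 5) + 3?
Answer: -66970*√3 ≈ -1.1600e+5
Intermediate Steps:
E = 12 (E = -4*(-3) = 12)
q(K, M) = 12 + K + M (q(K, M) = ((4 + K + M) + 5) + 3 = (9 + K + M) + 3 = 12 + K + M)
j(h, v) = √(12 + v) (j(h, v) = √(v + 12) = √(12 + v))
j(q(-4, -2), 0*4)*(-15848 - 1*17637) = √(12 + 0*4)*(-15848 - 1*17637) = √(12 + 0)*(-15848 - 17637) = √12*(-33485) = (2*√3)*(-33485) = -66970*√3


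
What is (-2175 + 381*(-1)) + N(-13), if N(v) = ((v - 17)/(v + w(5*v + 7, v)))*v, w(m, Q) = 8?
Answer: -2634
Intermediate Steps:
N(v) = v*(-17 + v)/(8 + v) (N(v) = ((v - 17)/(v + 8))*v = ((-17 + v)/(8 + v))*v = v*(-17 + v)/(8 + v))
(-2175 + 381*(-1)) + N(-13) = (-2175 + 381*(-1)) - 13*(-17 - 13)/(8 - 13) = (-2175 - 381) - 13*(-30)/(-5) = -2556 - 13*(-⅕)*(-30) = -2556 - 78 = -2634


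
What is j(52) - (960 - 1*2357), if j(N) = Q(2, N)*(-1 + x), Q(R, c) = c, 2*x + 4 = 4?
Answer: 1345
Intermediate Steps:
x = 0 (x = -2 + (½)*4 = -2 + 2 = 0)
j(N) = -N (j(N) = N*(-1 + 0) = N*(-1) = -N)
j(52) - (960 - 1*2357) = -1*52 - (960 - 1*2357) = -52 - (960 - 2357) = -52 - 1*(-1397) = -52 + 1397 = 1345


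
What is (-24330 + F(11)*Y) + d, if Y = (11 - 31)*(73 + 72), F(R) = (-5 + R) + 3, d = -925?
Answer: -51355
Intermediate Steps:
F(R) = -2 + R
Y = -2900 (Y = -20*145 = -2900)
(-24330 + F(11)*Y) + d = (-24330 + (-2 + 11)*(-2900)) - 925 = (-24330 + 9*(-2900)) - 925 = (-24330 - 26100) - 925 = -50430 - 925 = -51355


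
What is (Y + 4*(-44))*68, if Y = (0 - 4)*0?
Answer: -11968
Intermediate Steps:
Y = 0 (Y = -4*0 = 0)
(Y + 4*(-44))*68 = (0 + 4*(-44))*68 = (0 - 176)*68 = -176*68 = -11968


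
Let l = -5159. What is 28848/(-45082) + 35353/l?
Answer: -871305389/116289019 ≈ -7.4926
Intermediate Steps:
28848/(-45082) + 35353/l = 28848/(-45082) + 35353/(-5159) = 28848*(-1/45082) + 35353*(-1/5159) = -14424/22541 - 35353/5159 = -871305389/116289019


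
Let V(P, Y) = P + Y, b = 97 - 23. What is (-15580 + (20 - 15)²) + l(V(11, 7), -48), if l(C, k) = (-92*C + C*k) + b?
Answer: -18001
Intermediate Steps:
b = 74
l(C, k) = 74 - 92*C + C*k (l(C, k) = (-92*C + C*k) + 74 = 74 - 92*C + C*k)
(-15580 + (20 - 15)²) + l(V(11, 7), -48) = (-15580 + (20 - 15)²) + (74 - 92*(11 + 7) + (11 + 7)*(-48)) = (-15580 + 5²) + (74 - 92*18 + 18*(-48)) = (-15580 + 25) + (74 - 1656 - 864) = -15555 - 2446 = -18001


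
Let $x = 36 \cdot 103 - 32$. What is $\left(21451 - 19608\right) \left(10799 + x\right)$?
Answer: $26677425$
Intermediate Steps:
$x = 3676$ ($x = 3708 - 32 = 3676$)
$\left(21451 - 19608\right) \left(10799 + x\right) = \left(21451 - 19608\right) \left(10799 + 3676\right) = 1843 \cdot 14475 = 26677425$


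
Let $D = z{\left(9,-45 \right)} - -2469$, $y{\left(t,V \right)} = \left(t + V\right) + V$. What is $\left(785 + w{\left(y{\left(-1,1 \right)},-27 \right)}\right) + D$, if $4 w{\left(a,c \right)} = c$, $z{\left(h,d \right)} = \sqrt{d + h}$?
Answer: $\frac{12989}{4} + 6 i \approx 3247.3 + 6.0 i$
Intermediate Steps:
$y{\left(t,V \right)} = t + 2 V$ ($y{\left(t,V \right)} = \left(V + t\right) + V = t + 2 V$)
$w{\left(a,c \right)} = \frac{c}{4}$
$D = 2469 + 6 i$ ($D = \sqrt{-45 + 9} - -2469 = \sqrt{-36} + 2469 = 6 i + 2469 = 2469 + 6 i \approx 2469.0 + 6.0 i$)
$\left(785 + w{\left(y{\left(-1,1 \right)},-27 \right)}\right) + D = \left(785 + \frac{1}{4} \left(-27\right)\right) + \left(2469 + 6 i\right) = \left(785 - \frac{27}{4}\right) + \left(2469 + 6 i\right) = \frac{3113}{4} + \left(2469 + 6 i\right) = \frac{12989}{4} + 6 i$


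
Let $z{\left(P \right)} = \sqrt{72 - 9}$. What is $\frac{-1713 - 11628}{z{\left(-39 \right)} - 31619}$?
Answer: $\frac{60261297}{142823014} + \frac{40023 \sqrt{7}}{999761098} \approx 0.42204$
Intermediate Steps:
$z{\left(P \right)} = 3 \sqrt{7}$ ($z{\left(P \right)} = \sqrt{63} = 3 \sqrt{7}$)
$\frac{-1713 - 11628}{z{\left(-39 \right)} - 31619} = \frac{-1713 - 11628}{3 \sqrt{7} - 31619} = - \frac{13341}{-31619 + 3 \sqrt{7}}$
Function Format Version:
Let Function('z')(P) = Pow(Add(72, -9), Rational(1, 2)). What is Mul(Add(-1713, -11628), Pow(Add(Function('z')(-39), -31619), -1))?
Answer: Add(Rational(60261297, 142823014), Mul(Rational(40023, 999761098), Pow(7, Rational(1, 2)))) ≈ 0.42204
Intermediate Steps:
Function('z')(P) = Mul(3, Pow(7, Rational(1, 2))) (Function('z')(P) = Pow(63, Rational(1, 2)) = Mul(3, Pow(7, Rational(1, 2))))
Mul(Add(-1713, -11628), Pow(Add(Function('z')(-39), -31619), -1)) = Mul(Add(-1713, -11628), Pow(Add(Mul(3, Pow(7, Rational(1, 2))), -31619), -1)) = Mul(-13341, Pow(Add(-31619, Mul(3, Pow(7, Rational(1, 2)))), -1))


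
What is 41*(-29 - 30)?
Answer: -2419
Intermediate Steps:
41*(-29 - 30) = 41*(-59) = -2419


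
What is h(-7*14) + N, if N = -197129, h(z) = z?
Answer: -197227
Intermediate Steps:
h(-7*14) + N = -7*14 - 197129 = -98 - 197129 = -197227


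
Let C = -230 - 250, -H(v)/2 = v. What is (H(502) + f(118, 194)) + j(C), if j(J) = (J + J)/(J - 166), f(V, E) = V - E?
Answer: -348360/323 ≈ -1078.5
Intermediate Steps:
H(v) = -2*v
C = -480
j(J) = 2*J/(-166 + J) (j(J) = (2*J)/(-166 + J) = 2*J/(-166 + J))
(H(502) + f(118, 194)) + j(C) = (-2*502 + (118 - 1*194)) + 2*(-480)/(-166 - 480) = (-1004 + (118 - 194)) + 2*(-480)/(-646) = (-1004 - 76) + 2*(-480)*(-1/646) = -1080 + 480/323 = -348360/323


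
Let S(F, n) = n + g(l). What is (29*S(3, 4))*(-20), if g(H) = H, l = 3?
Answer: -4060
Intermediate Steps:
S(F, n) = 3 + n (S(F, n) = n + 3 = 3 + n)
(29*S(3, 4))*(-20) = (29*(3 + 4))*(-20) = (29*7)*(-20) = 203*(-20) = -4060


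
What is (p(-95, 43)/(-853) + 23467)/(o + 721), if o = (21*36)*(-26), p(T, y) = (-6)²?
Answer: -4003463/3230311 ≈ -1.2393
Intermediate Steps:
p(T, y) = 36
o = -19656 (o = 756*(-26) = -19656)
(p(-95, 43)/(-853) + 23467)/(o + 721) = (36/(-853) + 23467)/(-19656 + 721) = (36*(-1/853) + 23467)/(-18935) = (-36/853 + 23467)*(-1/18935) = (20017315/853)*(-1/18935) = -4003463/3230311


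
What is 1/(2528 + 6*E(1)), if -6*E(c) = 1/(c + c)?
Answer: 2/5055 ≈ 0.00039565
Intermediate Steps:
E(c) = -1/(12*c) (E(c) = -1/(6*(c + c)) = -1/(2*c)/6 = -1/(12*c))
1/(2528 + 6*E(1)) = 1/(2528 + 6*(-1/12/1)) = 1/(2528 + 6*(-1/12*1)) = 1/(2528 + 6*(-1/12)) = 1/(2528 - 1/2) = 1/(5055/2) = 2/5055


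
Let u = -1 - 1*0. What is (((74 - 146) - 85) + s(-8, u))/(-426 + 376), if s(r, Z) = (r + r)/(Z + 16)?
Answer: 2371/750 ≈ 3.1613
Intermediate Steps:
u = -1 (u = -1 + 0 = -1)
s(r, Z) = 2*r/(16 + Z) (s(r, Z) = (2*r)/(16 + Z) = 2*r/(16 + Z))
(((74 - 146) - 85) + s(-8, u))/(-426 + 376) = (((74 - 146) - 85) + 2*(-8)/(16 - 1))/(-426 + 376) = ((-72 - 85) + 2*(-8)/15)/(-50) = (-157 + 2*(-8)*(1/15))*(-1/50) = (-157 - 16/15)*(-1/50) = -2371/15*(-1/50) = 2371/750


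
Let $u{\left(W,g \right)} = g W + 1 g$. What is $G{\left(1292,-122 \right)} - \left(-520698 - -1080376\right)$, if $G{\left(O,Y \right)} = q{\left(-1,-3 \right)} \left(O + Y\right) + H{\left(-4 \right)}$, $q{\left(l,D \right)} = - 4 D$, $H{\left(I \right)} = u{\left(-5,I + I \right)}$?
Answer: $-545606$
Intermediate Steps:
$u{\left(W,g \right)} = g + W g$ ($u{\left(W,g \right)} = W g + g = g + W g$)
$H{\left(I \right)} = - 8 I$ ($H{\left(I \right)} = \left(I + I\right) \left(1 - 5\right) = 2 I \left(-4\right) = - 8 I$)
$G{\left(O,Y \right)} = 32 + 12 O + 12 Y$ ($G{\left(O,Y \right)} = \left(-4\right) \left(-3\right) \left(O + Y\right) - -32 = 12 \left(O + Y\right) + 32 = \left(12 O + 12 Y\right) + 32 = 32 + 12 O + 12 Y$)
$G{\left(1292,-122 \right)} - \left(-520698 - -1080376\right) = \left(32 + 12 \cdot 1292 + 12 \left(-122\right)\right) - \left(-520698 - -1080376\right) = \left(32 + 15504 - 1464\right) - \left(-520698 + 1080376\right) = 14072 - 559678 = -545606$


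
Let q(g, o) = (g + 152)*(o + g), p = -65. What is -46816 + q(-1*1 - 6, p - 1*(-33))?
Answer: -52471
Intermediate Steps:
q(g, o) = (152 + g)*(g + o)
-46816 + q(-1*1 - 6, p - 1*(-33)) = -46816 + ((-1*1 - 6)**2 + 152*(-1*1 - 6) + 152*(-65 - 1*(-33)) + (-1*1 - 6)*(-65 - 1*(-33))) = -46816 + ((-1 - 6)**2 + 152*(-1 - 6) + 152*(-65 + 33) + (-1 - 6)*(-65 + 33)) = -46816 + ((-7)**2 + 152*(-7) + 152*(-32) - 7*(-32)) = -46816 + (49 - 1064 - 4864 + 224) = -46816 - 5655 = -52471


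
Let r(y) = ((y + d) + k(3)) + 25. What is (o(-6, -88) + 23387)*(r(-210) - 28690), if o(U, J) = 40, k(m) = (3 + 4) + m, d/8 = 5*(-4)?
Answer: -679968675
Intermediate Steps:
d = -160 (d = 8*(5*(-4)) = 8*(-20) = -160)
k(m) = 7 + m
r(y) = -125 + y (r(y) = ((y - 160) + (7 + 3)) + 25 = ((-160 + y) + 10) + 25 = (-150 + y) + 25 = -125 + y)
(o(-6, -88) + 23387)*(r(-210) - 28690) = (40 + 23387)*((-125 - 210) - 28690) = 23427*(-335 - 28690) = 23427*(-29025) = -679968675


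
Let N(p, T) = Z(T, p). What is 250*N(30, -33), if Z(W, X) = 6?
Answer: 1500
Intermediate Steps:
N(p, T) = 6
250*N(30, -33) = 250*6 = 1500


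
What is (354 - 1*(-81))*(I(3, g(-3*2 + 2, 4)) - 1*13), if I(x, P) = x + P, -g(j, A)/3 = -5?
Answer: 2175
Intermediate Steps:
g(j, A) = 15 (g(j, A) = -3*(-5) = 15)
I(x, P) = P + x
(354 - 1*(-81))*(I(3, g(-3*2 + 2, 4)) - 1*13) = (354 - 1*(-81))*((15 + 3) - 1*13) = (354 + 81)*(18 - 13) = 435*5 = 2175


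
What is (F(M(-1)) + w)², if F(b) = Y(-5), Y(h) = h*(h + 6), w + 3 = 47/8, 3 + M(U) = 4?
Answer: 289/64 ≈ 4.5156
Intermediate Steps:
M(U) = 1 (M(U) = -3 + 4 = 1)
w = 23/8 (w = -3 + 47/8 = 23/8 ≈ 2.8750)
Y(h) = h*(6 + h)
F(b) = -5 (F(b) = -5*(6 - 5) = -5*1 = -5)
(F(M(-1)) + w)² = (-5 + 23/8)² = (-17/8)² = 289/64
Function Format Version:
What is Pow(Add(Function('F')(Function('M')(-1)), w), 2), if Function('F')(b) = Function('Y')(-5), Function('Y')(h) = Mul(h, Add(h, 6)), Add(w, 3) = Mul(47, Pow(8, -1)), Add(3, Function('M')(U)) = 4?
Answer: Rational(289, 64) ≈ 4.5156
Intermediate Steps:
Function('M')(U) = 1 (Function('M')(U) = Add(-3, 4) = 1)
w = Rational(23, 8) (w = Add(-3, Mul(47, Pow(8, -1))) = Add(-3, Mul(47, Rational(1, 8))) = Add(-3, Rational(47, 8)) = Rational(23, 8) ≈ 2.8750)
Function('Y')(h) = Mul(h, Add(6, h))
Function('F')(b) = -5 (Function('F')(b) = Mul(-5, Add(6, -5)) = Mul(-5, 1) = -5)
Pow(Add(Function('F')(Function('M')(-1)), w), 2) = Pow(Add(-5, Rational(23, 8)), 2) = Pow(Rational(-17, 8), 2) = Rational(289, 64)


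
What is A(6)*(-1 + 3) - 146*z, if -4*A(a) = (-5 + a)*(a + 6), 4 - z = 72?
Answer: 9922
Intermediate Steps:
z = -68 (z = 4 - 1*72 = 4 - 72 = -68)
A(a) = -(-5 + a)*(6 + a)/4 (A(a) = -(-5 + a)*(a + 6)/4 = -(-5 + a)*(6 + a)/4)
A(6)*(-1 + 3) - 146*z = (15/2 - ¼*6 - ¼*6²)*(-1 + 3) - 146*(-68) = (15/2 - 3/2 - ¼*36)*2 + 9928 = (15/2 - 3/2 - 9)*2 + 9928 = -3*2 + 9928 = -6 + 9928 = 9922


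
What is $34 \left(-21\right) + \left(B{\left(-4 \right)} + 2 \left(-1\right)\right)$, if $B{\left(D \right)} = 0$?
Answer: $-716$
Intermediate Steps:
$34 \left(-21\right) + \left(B{\left(-4 \right)} + 2 \left(-1\right)\right) = 34 \left(-21\right) + \left(0 + 2 \left(-1\right)\right) = -714 + \left(0 - 2\right) = -714 - 2 = -716$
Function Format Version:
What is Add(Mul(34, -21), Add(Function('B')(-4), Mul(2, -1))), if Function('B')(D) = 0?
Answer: -716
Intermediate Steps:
Add(Mul(34, -21), Add(Function('B')(-4), Mul(2, -1))) = Add(Mul(34, -21), Add(0, Mul(2, -1))) = Add(-714, Add(0, -2)) = Add(-714, -2) = -716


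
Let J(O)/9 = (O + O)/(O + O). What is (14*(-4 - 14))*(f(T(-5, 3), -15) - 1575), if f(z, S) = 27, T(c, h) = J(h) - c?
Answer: 390096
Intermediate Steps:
J(O) = 9 (J(O) = 9*((O + O)/(O + O)) = 9*((2*O)/((2*O))) = 9*((2*O)*(1/(2*O))) = 9*1 = 9)
T(c, h) = 9 - c
(14*(-4 - 14))*(f(T(-5, 3), -15) - 1575) = (14*(-4 - 14))*(27 - 1575) = (14*(-18))*(-1548) = -252*(-1548) = 390096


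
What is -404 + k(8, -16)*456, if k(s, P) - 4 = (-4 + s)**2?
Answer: 8716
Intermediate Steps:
k(s, P) = 4 + (-4 + s)**2
-404 + k(8, -16)*456 = -404 + (4 + (-4 + 8)**2)*456 = -404 + (4 + 4**2)*456 = -404 + (4 + 16)*456 = -404 + 20*456 = -404 + 9120 = 8716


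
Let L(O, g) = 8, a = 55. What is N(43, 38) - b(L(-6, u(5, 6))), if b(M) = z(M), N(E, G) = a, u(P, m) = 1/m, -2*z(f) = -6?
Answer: 52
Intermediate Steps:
z(f) = 3 (z(f) = -½*(-6) = 3)
N(E, G) = 55
b(M) = 3
N(43, 38) - b(L(-6, u(5, 6))) = 55 - 1*3 = 55 - 3 = 52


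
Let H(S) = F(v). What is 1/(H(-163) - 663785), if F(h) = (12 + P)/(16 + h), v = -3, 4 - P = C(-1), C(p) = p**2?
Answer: -13/8629190 ≈ -1.5065e-6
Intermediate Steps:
P = 3 (P = 4 - 1*(-1)**2 = 4 - 1*1 = 4 - 1 = 3)
F(h) = 15/(16 + h) (F(h) = (12 + 3)/(16 + h) = 15/(16 + h))
H(S) = 15/13 (H(S) = 15/(16 - 3) = 15/13)
1/(H(-163) - 663785) = 1/(15/13 - 663785) = 1/(-8629190/13) = -13/8629190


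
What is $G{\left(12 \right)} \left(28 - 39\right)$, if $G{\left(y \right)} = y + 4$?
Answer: $-176$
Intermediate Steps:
$G{\left(y \right)} = 4 + y$
$G{\left(12 \right)} \left(28 - 39\right) = \left(4 + 12\right) \left(28 - 39\right) = 16 \left(-11\right) = -176$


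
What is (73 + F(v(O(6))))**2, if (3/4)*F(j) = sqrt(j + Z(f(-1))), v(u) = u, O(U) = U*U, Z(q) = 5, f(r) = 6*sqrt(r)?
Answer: 48617/9 + 584*sqrt(41)/3 ≈ 6648.4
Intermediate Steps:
O(U) = U**2
F(j) = 4*sqrt(5 + j)/3 (F(j) = 4*sqrt(j + 5)/3 = 4*sqrt(5 + j)/3)
(73 + F(v(O(6))))**2 = (73 + 4*sqrt(5 + 6**2)/3)**2 = (73 + 4*sqrt(5 + 36)/3)**2 = (73 + 4*sqrt(41)/3)**2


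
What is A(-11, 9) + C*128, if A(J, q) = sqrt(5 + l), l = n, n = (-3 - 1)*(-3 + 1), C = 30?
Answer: 3840 + sqrt(13) ≈ 3843.6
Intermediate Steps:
n = 8 (n = -4*(-2) = 8)
l = 8
A(J, q) = sqrt(13) (A(J, q) = sqrt(5 + 8) = sqrt(13))
A(-11, 9) + C*128 = sqrt(13) + 30*128 = sqrt(13) + 3840 = 3840 + sqrt(13)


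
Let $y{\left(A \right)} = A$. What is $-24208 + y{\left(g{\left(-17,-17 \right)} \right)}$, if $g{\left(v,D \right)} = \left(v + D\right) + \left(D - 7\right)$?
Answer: $-24266$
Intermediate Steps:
$g{\left(v,D \right)} = -7 + v + 2 D$ ($g{\left(v,D \right)} = \left(D + v\right) + \left(D - 7\right) = \left(D + v\right) + \left(-7 + D\right) = -7 + v + 2 D$)
$-24208 + y{\left(g{\left(-17,-17 \right)} \right)} = -24208 - 58 = -24266$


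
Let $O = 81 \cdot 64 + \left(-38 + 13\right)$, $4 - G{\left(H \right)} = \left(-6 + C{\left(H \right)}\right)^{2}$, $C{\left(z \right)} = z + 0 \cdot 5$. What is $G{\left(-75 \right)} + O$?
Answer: $-1398$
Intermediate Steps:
$C{\left(z \right)} = z$ ($C{\left(z \right)} = z + 0 = z$)
$G{\left(H \right)} = 4 - \left(-6 + H\right)^{2}$
$O = 5159$ ($O = 5184 - 25 = 5159$)
$G{\left(-75 \right)} + O = \left(4 - \left(-6 - 75\right)^{2}\right) + 5159 = \left(4 - \left(-81\right)^{2}\right) + 5159 = \left(4 - 6561\right) + 5159 = -6557 + 5159 = -1398$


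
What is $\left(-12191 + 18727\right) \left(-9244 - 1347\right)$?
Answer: $-69222776$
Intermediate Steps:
$\left(-12191 + 18727\right) \left(-9244 - 1347\right) = 6536 \left(-10591\right) = -69222776$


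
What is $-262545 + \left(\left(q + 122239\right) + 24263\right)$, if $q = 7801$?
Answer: $-108242$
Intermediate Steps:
$-262545 + \left(\left(q + 122239\right) + 24263\right) = -262545 + \left(\left(7801 + 122239\right) + 24263\right) = -262545 + \left(130040 + 24263\right) = -262545 + 154303 = -108242$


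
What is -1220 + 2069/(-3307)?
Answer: -4036609/3307 ≈ -1220.6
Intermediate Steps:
-1220 + 2069/(-3307) = -1220 + 2069*(-1/3307) = -1220 - 2069/3307 = -4036609/3307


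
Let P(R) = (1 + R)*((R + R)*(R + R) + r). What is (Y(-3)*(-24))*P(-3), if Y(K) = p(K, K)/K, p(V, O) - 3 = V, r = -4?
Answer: 0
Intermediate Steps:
p(V, O) = 3 + V
Y(K) = (3 + K)/K
P(R) = (1 + R)*(-4 + 4*R²) (P(R) = (1 + R)*((R + R)*(R + R) - 4) = (1 + R)*((2*R)*(2*R) - 4) = (1 + R)*(4*R² - 4) = (1 + R)*(-4 + 4*R²))
(Y(-3)*(-24))*P(-3) = (((3 - 3)/(-3))*(-24))*(-4 - 4*(-3) + 4*(-3)² + 4*(-3)³) = (-⅓*0*(-24))*(-4 + 12 + 4*9 + 4*(-27)) = (0*(-24))*(-4 + 12 + 36 - 108) = 0*(-64) = 0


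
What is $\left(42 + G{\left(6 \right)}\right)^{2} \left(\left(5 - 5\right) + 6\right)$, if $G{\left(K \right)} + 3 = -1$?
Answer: $8664$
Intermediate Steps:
$G{\left(K \right)} = -4$ ($G{\left(K \right)} = -3 - 1 = -4$)
$\left(42 + G{\left(6 \right)}\right)^{2} \left(\left(5 - 5\right) + 6\right) = \left(42 - 4\right)^{2} \left(\left(5 - 5\right) + 6\right) = 38^{2} \left(0 + 6\right) = 1444 \cdot 6 = 8664$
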